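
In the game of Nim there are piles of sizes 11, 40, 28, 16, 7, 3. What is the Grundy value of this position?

43

Bitwise XOR of the heap sizes:
  001011  (11)
  101000  (40)
  011100  (28)
  010000  (16)
  000111  (7)
  000011  (3)
  ------
  101011  (43)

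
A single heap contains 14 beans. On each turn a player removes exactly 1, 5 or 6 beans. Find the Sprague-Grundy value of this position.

Grundy values for subtraction set {1, 5, 6}:
g(0) = mex{} = 0
g(1) = mex{0} = 1
g(2) = mex{1} = 0
g(3) = mex{0} = 1
g(4) = mex{1} = 0
g(5) = mex{0} = 1
g(6) = mex{0,1} = 2
g(7) = mex{0,1,2} = 3
g(8) = mex{0,1,3} = 2
g(9) = mex{0,1,2} = 3
g(10) = mex{0,1,3} = 2
g(11) = mex{1,2} = 0
g(12) = mex{0,2,3} = 1
g(13) = mex{1,2,3} = 0
g(14) = mex{0,2,3} = 1
So g(14) = 1.

1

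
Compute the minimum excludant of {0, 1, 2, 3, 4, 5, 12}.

The values 0, 1, 2, 3, 4, 5 are all present; 6 is the first non-negative integer missing from the set.

6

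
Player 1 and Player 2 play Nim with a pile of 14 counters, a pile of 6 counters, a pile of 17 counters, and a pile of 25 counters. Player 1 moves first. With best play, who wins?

Player 2 wins

Bitwise XOR of the heap sizes:
  01110  (14)
  00110  (6)
  10001  (17)
  11001  (25)
  -----
  00000  (0)
The nim-sum is 0, so this is a P-position: the player to move is in a losing position under optimal play; Player 1 is about to move from it and so loses — Player 2 wins.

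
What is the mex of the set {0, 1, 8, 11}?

2

The values 0, 1 are all present; 2 is the first non-negative integer missing from the set.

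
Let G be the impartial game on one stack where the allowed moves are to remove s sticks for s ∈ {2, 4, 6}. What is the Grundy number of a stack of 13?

Compute g(0), g(1), … for moves {2, 4, 6}:
k:     0  1  2  3  4  5  6  7  8  9 10 11 12 13
g(k):  0  0  1  1  2  2  3  3  0  0  1  1  2  2
So g(13) = 2.

2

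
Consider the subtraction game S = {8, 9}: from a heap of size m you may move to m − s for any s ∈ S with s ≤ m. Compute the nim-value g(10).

Grundy values for subtraction set {8, 9}:
k:     0  1  2  3  4  5  6  7  8  9 10
g(k):  0  0  0  0  0  0  0  0  1  1  1
So g(10) = 1.

1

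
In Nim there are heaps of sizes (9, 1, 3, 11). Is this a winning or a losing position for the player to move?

Losing position

Write each in binary and XOR column by column:
  1001  (9)
  0001  (1)
  0011  (3)
  1011  (11)
  ----
  0000  (0)
The nim-sum is 0, so this is a P-position: the player to move is in a losing position under optimal play.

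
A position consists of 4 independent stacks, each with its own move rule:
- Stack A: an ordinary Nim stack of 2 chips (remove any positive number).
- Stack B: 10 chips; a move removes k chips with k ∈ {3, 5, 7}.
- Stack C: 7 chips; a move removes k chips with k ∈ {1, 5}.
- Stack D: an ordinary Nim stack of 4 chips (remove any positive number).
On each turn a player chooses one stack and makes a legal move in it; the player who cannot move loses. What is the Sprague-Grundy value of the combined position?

7

Stack A is a plain Nim stack of size 2, so its Grundy value is 2.
Grundy values for stack B (subtraction set {3, 5, 7}):
g(0) = mex{} = 0
g(1) = mex{} = 0
g(2) = mex{} = 0
g(3) = mex{0} = 1
g(4) = mex{0} = 1
g(5) = mex{0} = 1
g(6) = mex{0,1} = 2
g(7) = mex{0,1} = 2
g(8) = mex{0,1} = 2
g(9) = mex{0,1,2} = 3
g(10) = mex{1,2} = 0
So g(10) = 0.
Grundy values for stack C (subtraction set {1, 5}):
g(0) = mex{} = 0
g(1) = mex{0} = 1
g(2) = mex{1} = 0
g(3) = mex{0} = 1
g(4) = mex{1} = 0
g(5) = mex{0} = 1
g(6) = mex{1} = 0
g(7) = mex{0} = 1
So g(7) = 1.
Stack D is a plain Nim stack of size 4, so its Grundy value is 4.
The value of a disjunctive sum is the nim-sum of the parts.
Combined value = 2 ⊕ 0 ⊕ 1 ⊕ 4 = 7.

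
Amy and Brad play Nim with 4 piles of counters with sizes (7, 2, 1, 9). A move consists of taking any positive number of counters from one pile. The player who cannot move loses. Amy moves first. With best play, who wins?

Amy wins

Write each in binary and XOR column by column:
  0111  (7)
  0010  (2)
  0001  (1)
  1001  (9)
  ----
  1101  (13)
The nim-sum is 13 ≠ 0, so this is an N-position: the player to move can win; Amy has a winning move.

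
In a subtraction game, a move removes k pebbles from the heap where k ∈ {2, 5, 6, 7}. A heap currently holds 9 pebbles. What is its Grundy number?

2

Build the Grundy sequence with g(k) = mex{g(k−s) : s ∈ {2, 5, 6, 7}, s ≤ k}:
g(0) = mex{} = 0
g(1) = mex{} = 0
g(2) = mex{0} = 1
g(3) = mex{0} = 1
g(4) = mex{1} = 0
g(5) = mex{0,1} = 2
g(6) = mex{0} = 1
g(7) = mex{0,1,2} = 3
g(8) = mex{0,1} = 2
g(9) = mex{0,1,3} = 2
So g(9) = 2.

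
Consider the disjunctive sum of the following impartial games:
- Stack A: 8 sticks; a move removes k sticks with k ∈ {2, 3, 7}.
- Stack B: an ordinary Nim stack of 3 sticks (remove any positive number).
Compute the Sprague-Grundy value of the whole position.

Build the Grundy sequence for stack A with g(k) = mex{g(k−s) : s ∈ {2, 3, 7}, s ≤ k}:
g(0) = mex{} = 0
g(1) = mex{} = 0
g(2) = mex{0} = 1
g(3) = mex{0} = 1
g(4) = mex{0,1} = 2
g(5) = mex{1} = 0
g(6) = mex{1,2} = 0
g(7) = mex{0,2} = 1
g(8) = mex{0} = 1
So g(8) = 1.
Stack B is a plain Nim stack of size 3, so its Grundy value is 3.
By the Sprague-Grundy theorem, the Grundy value of a sum of independent games is the XOR of the component values.
Combined value = 1 XOR 3 = 2.

2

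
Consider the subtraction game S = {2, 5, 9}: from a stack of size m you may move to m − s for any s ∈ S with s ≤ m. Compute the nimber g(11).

Build the Grundy sequence with g(k) = mex{g(k−s) : s ∈ {2, 5, 9}, s ≤ k}:
k:     0  1  2  3  4  5  6  7  8  9 10 11
g(k):  0  0  1  1  0  2  1  0  0  1  1  0
So g(11) = 0.

0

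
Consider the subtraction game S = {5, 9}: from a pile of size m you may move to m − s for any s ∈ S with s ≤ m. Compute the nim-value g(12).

Compute g(0), g(1), … for moves {5, 9}:
k:     0  1  2  3  4  5  6  7  8  9 10 11 12
g(k):  0  0  0  0  0  1  1  1  1  1  2  2  2
So g(12) = 2.

2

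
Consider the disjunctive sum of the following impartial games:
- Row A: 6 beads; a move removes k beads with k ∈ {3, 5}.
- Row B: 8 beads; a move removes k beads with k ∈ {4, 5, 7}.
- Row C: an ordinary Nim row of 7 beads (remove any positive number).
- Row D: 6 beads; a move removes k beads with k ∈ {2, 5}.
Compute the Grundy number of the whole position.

Build the Grundy sequence for row A with g(k) = mex{g(k−s) : s ∈ {3, 5}, s ≤ k}:
k:     0  1  2  3  4  5  6
g(k):  0  0  0  1  1  1  2
So g(6) = 2.
Build the Grundy sequence for row B with g(k) = mex{g(k−s) : s ∈ {4, 5, 7}, s ≤ k}:
g(0) = mex{} = 0
g(1) = mex{} = 0
g(2) = mex{} = 0
g(3) = mex{} = 0
g(4) = mex{0} = 1
g(5) = mex{0} = 1
g(6) = mex{0} = 1
g(7) = mex{0} = 1
g(8) = mex{0,1} = 2
So g(8) = 2.
Row C is a plain Nim row of size 7, so its Grundy value is 7.
Grundy values for row D (subtraction set {2, 5}):
g(0) = mex{} = 0
g(1) = mex{} = 0
g(2) = mex{0} = 1
g(3) = mex{0} = 1
g(4) = mex{1} = 0
g(5) = mex{0,1} = 2
g(6) = mex{0} = 1
So g(6) = 1.
The value of a disjunctive sum is the nim-sum of the parts.
Combined value = 2 XOR 2 XOR 7 XOR 1 = 6.

6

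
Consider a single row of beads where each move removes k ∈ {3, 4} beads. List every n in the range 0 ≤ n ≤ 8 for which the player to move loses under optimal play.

0, 1, 2, 7, 8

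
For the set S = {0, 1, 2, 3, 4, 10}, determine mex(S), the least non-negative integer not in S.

The values 0, 1, 2, 3, 4 are all present; 5 is the first non-negative integer missing from the set.

5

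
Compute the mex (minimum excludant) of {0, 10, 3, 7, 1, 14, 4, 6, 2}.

The values 0, 1, 2, 3, 4 are all present; 5 is the first non-negative integer missing from the set.

5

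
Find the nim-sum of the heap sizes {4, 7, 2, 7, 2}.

4

Write each in binary and XOR column by column:
  100  (4)
  111  (7)
  010  (2)
  111  (7)
  010  (2)
  ---
  100  (4)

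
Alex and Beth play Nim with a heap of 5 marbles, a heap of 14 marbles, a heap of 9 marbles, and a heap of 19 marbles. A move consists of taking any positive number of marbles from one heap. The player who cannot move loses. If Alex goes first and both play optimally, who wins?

Alex wins

Bitwise XOR of the heap sizes:
  00101  (5)
  01110  (14)
  01001  (9)
  10011  (19)
  -----
  10001  (17)
The nim-sum is 17 ≠ 0, so this is an N-position: the player to move can win; Alex has a winning move.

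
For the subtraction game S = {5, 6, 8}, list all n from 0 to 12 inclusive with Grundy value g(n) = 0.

0, 1, 2, 3, 4

Compute g(0), g(1), … for moves {5, 6, 8}:
g(0) = mex{} = 0
g(1) = mex{} = 0
g(2) = mex{} = 0
g(3) = mex{} = 0
g(4) = mex{} = 0
g(5) = mex{0} = 1
g(6) = mex{0} = 1
g(7) = mex{0} = 1
g(8) = mex{0} = 1
g(9) = mex{0} = 1
g(10) = mex{0,1} = 2
g(11) = mex{0,1} = 2
g(12) = mex{0,1} = 2
The P-positions (g = 0) in 0..12 are 0, 1, 2, 3, 4.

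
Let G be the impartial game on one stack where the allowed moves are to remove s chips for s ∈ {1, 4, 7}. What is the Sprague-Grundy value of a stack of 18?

0

Grundy values for subtraction set {1, 4, 7}:
k:     0  1  2  3  4  5  6  7  8  9 10 11 12 13 14 15 16 17 18
g(k):  0  1  0  1  2  0  1  2  0  1  0  1  2  0  1  2  0  1  0
So g(18) = 0.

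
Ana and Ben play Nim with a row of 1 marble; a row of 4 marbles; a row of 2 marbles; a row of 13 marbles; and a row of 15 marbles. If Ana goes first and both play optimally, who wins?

Nim-sum: 1 XOR 4 XOR 2 XOR 13 XOR 15 = 5.
The nim-sum is 5 ≠ 0, so this is an N-position: the player to move can win; Ana has a winning move.

Ana wins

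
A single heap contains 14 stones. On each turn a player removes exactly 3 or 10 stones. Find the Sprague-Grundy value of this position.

0

Grundy values for subtraction set {3, 10}:
k:     0  1  2  3  4  5  6  7  8  9 10 11 12 13 14
g(k):  0  0  0  1  1  1  0  0  0  1  1  1  2  0  0
So g(14) = 0.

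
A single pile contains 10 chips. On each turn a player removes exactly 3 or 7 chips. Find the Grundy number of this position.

Compute g(0), g(1), … for moves {3, 7}:
k:     0  1  2  3  4  5  6  7  8  9 10
g(k):  0  0  0  1  1  1  0  2  2  1  0
So g(10) = 0.

0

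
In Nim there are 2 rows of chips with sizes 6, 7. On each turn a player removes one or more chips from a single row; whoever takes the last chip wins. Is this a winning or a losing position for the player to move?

Winning position

Compute the nim-sum pairwise:
6 XOR 7 = 1
The nim-sum is 1 ≠ 0, so this is an N-position: the player to move can win.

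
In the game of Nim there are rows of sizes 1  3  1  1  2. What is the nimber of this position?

0

Compute the nim-sum pairwise:
1 ^ 3 = 2
2 ^ 1 = 3
3 ^ 1 = 2
2 ^ 2 = 0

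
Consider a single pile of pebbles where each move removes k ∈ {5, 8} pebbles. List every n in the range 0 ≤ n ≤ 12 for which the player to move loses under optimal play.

Compute g(0), g(1), … for moves {5, 8}:
g(0) = mex{} = 0
g(1) = mex{} = 0
g(2) = mex{} = 0
g(3) = mex{} = 0
g(4) = mex{} = 0
g(5) = mex{0} = 1
g(6) = mex{0} = 1
g(7) = mex{0} = 1
g(8) = mex{0} = 1
g(9) = mex{0} = 1
g(10) = mex{0,1} = 2
g(11) = mex{0,1} = 2
g(12) = mex{0,1} = 2
The P-positions (g = 0) in 0..12 are 0, 1, 2, 3, 4.

0, 1, 2, 3, 4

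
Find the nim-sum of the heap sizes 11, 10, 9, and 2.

10

In binary:
  1011  (11)
  1010  (10)
  1001  (9)
  0010  (2)
  ----
  1010  (10)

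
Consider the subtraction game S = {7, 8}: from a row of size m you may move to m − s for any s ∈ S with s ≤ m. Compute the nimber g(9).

1

Build the Grundy sequence with g(k) = mex{g(k−s) : s ∈ {7, 8}, s ≤ k}:
g(0) = mex{} = 0
g(1) = mex{} = 0
g(2) = mex{} = 0
g(3) = mex{} = 0
g(4) = mex{} = 0
g(5) = mex{} = 0
g(6) = mex{} = 0
g(7) = mex{0} = 1
g(8) = mex{0} = 1
g(9) = mex{0} = 1
So g(9) = 1.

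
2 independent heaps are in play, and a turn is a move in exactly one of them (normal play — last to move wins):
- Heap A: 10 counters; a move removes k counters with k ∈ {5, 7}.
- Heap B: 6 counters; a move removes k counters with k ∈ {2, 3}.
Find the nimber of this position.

2

For heap A, compute g(0), g(1), … with moves {5, 7}:
g(0) = mex{} = 0
g(1) = mex{} = 0
g(2) = mex{} = 0
g(3) = mex{} = 0
g(4) = mex{} = 0
g(5) = mex{0} = 1
g(6) = mex{0} = 1
g(7) = mex{0} = 1
g(8) = mex{0} = 1
g(9) = mex{0} = 1
g(10) = mex{0,1} = 2
So g(10) = 2.
For heap B, compute g(0), g(1), … with moves {2, 3}:
g(0) = mex{} = 0
g(1) = mex{} = 0
g(2) = mex{0} = 1
g(3) = mex{0} = 1
g(4) = mex{0,1} = 2
g(5) = mex{1} = 0
g(6) = mex{1,2} = 0
So g(6) = 0.
By the Sprague-Grundy theorem, the Grundy value of a sum of independent games is the XOR of the component values.
Combined value = 2 ⊕ 0 = 2.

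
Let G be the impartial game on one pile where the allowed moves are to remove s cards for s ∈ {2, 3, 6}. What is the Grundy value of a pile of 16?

1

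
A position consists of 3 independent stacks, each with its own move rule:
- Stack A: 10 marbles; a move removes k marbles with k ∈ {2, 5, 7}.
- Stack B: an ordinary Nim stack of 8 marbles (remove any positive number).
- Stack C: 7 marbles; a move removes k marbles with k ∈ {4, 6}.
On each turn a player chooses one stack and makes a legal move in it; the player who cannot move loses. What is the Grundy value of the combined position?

9

Grundy values for stack A (subtraction set {2, 5, 7}):
k:     0  1  2  3  4  5  6  7  8  9 10
g(k):  0  0  1  1  0  2  1  3  2  2  0
So g(10) = 0.
Stack B is a plain Nim stack of size 8, so its Grundy value is 8.
Grundy values for stack C (subtraction set {4, 6}):
g(0) = mex{} = 0
g(1) = mex{} = 0
g(2) = mex{} = 0
g(3) = mex{} = 0
g(4) = mex{0} = 1
g(5) = mex{0} = 1
g(6) = mex{0} = 1
g(7) = mex{0} = 1
So g(7) = 1.
By the Sprague-Grundy theorem, the Grundy value of a sum of independent games is the XOR of the component values.
Combined value = 0 ⊕ 8 ⊕ 1 = 9.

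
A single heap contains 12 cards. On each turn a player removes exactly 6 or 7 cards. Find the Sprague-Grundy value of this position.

Compute g(0), g(1), … for moves {6, 7}:
g(0) = mex{} = 0
g(1) = mex{} = 0
g(2) = mex{} = 0
g(3) = mex{} = 0
g(4) = mex{} = 0
g(5) = mex{} = 0
g(6) = mex{0} = 1
g(7) = mex{0} = 1
g(8) = mex{0} = 1
g(9) = mex{0} = 1
g(10) = mex{0} = 1
g(11) = mex{0} = 1
g(12) = mex{0,1} = 2
So g(12) = 2.

2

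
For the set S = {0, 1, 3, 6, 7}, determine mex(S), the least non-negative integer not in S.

2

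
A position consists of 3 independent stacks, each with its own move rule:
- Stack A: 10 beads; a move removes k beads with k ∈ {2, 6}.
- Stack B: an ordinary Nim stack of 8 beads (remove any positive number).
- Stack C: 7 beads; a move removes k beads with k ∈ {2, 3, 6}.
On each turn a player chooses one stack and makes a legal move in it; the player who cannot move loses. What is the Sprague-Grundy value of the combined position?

Build the Grundy sequence for stack A with g(k) = mex{g(k−s) : s ∈ {2, 6}, s ≤ k}:
k:     0  1  2  3  4  5  6  7  8  9 10
g(k):  0  0  1  1  0  0  1  1  0  0  1
So g(10) = 1.
Stack B is a plain Nim stack of size 8, so its Grundy value is 8.
For stack C, compute g(0), g(1), … with moves {2, 3, 6}:
g(0) = mex{} = 0
g(1) = mex{} = 0
g(2) = mex{0} = 1
g(3) = mex{0} = 1
g(4) = mex{0,1} = 2
g(5) = mex{1} = 0
g(6) = mex{0,1,2} = 3
g(7) = mex{0,2} = 1
So g(7) = 1.
The value of a disjunctive sum is the nim-sum of the parts.
Combined value = 1 ⊕ 8 ⊕ 1 = 8.

8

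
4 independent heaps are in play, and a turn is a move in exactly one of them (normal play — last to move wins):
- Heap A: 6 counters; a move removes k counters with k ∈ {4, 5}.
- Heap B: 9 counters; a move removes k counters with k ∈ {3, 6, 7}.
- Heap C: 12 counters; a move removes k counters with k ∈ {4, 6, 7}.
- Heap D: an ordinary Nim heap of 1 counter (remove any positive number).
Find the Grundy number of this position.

Build the Grundy sequence for heap A with g(k) = mex{g(k−s) : s ∈ {4, 5}, s ≤ k}:
g(0) = mex{} = 0
g(1) = mex{} = 0
g(2) = mex{} = 0
g(3) = mex{} = 0
g(4) = mex{0} = 1
g(5) = mex{0} = 1
g(6) = mex{0} = 1
So g(6) = 1.
Grundy values for heap B (subtraction set {3, 6, 7}):
g(0) = mex{} = 0
g(1) = mex{} = 0
g(2) = mex{} = 0
g(3) = mex{0} = 1
g(4) = mex{0} = 1
g(5) = mex{0} = 1
g(6) = mex{0,1} = 2
g(7) = mex{0,1} = 2
g(8) = mex{0,1} = 2
g(9) = mex{0,1,2} = 3
So g(9) = 3.
For heap C, compute g(0), g(1), … with moves {4, 6, 7}:
k:     0  1  2  3  4  5  6  7  8  9 10 11 12
g(k):  0  0  0  0  1  1  1  1  2  2  2  0  0
So g(12) = 0.
Heap D is a plain Nim heap of size 1, so its Grundy value is 1.
By the Sprague-Grundy theorem, the Grundy value of a sum of independent games is the XOR of the component values.
Combined value = 1 XOR 3 XOR 0 XOR 1 = 3.

3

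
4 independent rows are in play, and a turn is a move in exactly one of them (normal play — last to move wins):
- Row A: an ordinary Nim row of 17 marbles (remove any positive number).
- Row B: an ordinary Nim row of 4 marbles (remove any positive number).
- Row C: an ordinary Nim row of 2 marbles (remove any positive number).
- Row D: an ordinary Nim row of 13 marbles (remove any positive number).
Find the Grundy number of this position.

26

Row A is a plain Nim row of size 17, so its Grundy value is 17.
Row B is a plain Nim row of size 4, so its Grundy value is 4.
Row C is a plain Nim row of size 2, so its Grundy value is 2.
Row D is a plain Nim row of size 13, so its Grundy value is 13.
By the Sprague-Grundy theorem, the Grundy value of a sum of independent games is the XOR of the component values.
Combined value = 17 ⊕ 4 ⊕ 2 ⊕ 13 = 26.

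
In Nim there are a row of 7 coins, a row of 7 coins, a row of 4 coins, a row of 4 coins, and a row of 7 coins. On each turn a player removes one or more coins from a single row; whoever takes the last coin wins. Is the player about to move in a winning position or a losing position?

Winning position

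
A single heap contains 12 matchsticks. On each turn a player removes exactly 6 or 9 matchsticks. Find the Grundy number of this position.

2

Build the Grundy sequence with g(k) = mex{g(k−s) : s ∈ {6, 9}, s ≤ k}:
g(0) = mex{} = 0
g(1) = mex{} = 0
g(2) = mex{} = 0
g(3) = mex{} = 0
g(4) = mex{} = 0
g(5) = mex{} = 0
g(6) = mex{0} = 1
g(7) = mex{0} = 1
g(8) = mex{0} = 1
g(9) = mex{0} = 1
g(10) = mex{0} = 1
g(11) = mex{0} = 1
g(12) = mex{0,1} = 2
So g(12) = 2.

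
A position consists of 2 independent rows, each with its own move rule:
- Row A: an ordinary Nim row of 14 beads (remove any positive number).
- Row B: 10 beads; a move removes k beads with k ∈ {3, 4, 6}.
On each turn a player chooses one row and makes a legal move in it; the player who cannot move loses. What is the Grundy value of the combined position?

14

Row A is a plain Nim row of size 14, so its Grundy value is 14.
Build the Grundy sequence for row B with g(k) = mex{g(k−s) : s ∈ {3, 4, 6}, s ≤ k}:
g(0) = mex{} = 0
g(1) = mex{} = 0
g(2) = mex{} = 0
g(3) = mex{0} = 1
g(4) = mex{0} = 1
g(5) = mex{0} = 1
g(6) = mex{0,1} = 2
g(7) = mex{0,1} = 2
g(8) = mex{0,1} = 2
g(9) = mex{1,2} = 0
g(10) = mex{1,2} = 0
So g(10) = 0.
By the Sprague-Grundy theorem, the Grundy value of a sum of independent games is the XOR of the component values.
Combined value = 14 ⊕ 0 = 14.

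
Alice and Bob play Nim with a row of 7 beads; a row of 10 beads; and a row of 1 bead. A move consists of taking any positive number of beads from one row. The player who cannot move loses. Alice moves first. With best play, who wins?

Alice wins

Nim-sum: 7 ⊕ 10 ⊕ 1 = 12.
The nim-sum is 12 ≠ 0, so this is an N-position: the player to move can win; Alice has a winning move.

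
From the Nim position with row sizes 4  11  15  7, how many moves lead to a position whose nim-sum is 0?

Nim-sum: 4 ⊕ 11 ⊕ 15 ⊕ 7 = 7.
The overall nim-sum is X = 7. A row of size p has a winning move iff p XOR X < p (reduce it to p XOR X).
  4: 4 XOR 7 = 3 < 4 — winning move (to 3).
  11: 11 XOR 7 = 12 ≥ 11 — no move.
  15: 15 XOR 7 = 8 < 15 — winning move (to 8).
  7: 7 XOR 7 = 0 < 7 — winning move (to 0).
That gives 3 winning moves.

3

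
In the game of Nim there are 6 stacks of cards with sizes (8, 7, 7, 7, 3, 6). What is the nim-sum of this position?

Nim-sum: 8 ^ 7 ^ 7 ^ 7 ^ 3 ^ 6 = 10.

10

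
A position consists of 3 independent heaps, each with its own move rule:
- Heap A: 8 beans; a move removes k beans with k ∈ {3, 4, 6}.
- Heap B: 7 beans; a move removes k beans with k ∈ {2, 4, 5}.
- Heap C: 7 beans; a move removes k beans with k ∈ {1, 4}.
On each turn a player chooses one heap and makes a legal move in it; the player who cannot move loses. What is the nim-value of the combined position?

2

Grundy values for heap A (subtraction set {3, 4, 6}):
g(0) = mex{} = 0
g(1) = mex{} = 0
g(2) = mex{} = 0
g(3) = mex{0} = 1
g(4) = mex{0} = 1
g(5) = mex{0} = 1
g(6) = mex{0,1} = 2
g(7) = mex{0,1} = 2
g(8) = mex{0,1} = 2
So g(8) = 2.
Grundy values for heap B (subtraction set {2, 4, 5}):
k:     0  1  2  3  4  5  6  7
g(k):  0  0  1  1  2  2  3  0
So g(7) = 0.
For heap C, compute g(0), g(1), … with moves {1, 4}:
k:     0  1  2  3  4  5  6  7
g(k):  0  1  0  1  2  0  1  0
So g(7) = 0.
By the Sprague-Grundy theorem, the Grundy value of a sum of independent games is the XOR of the component values.
Combined value = 2 XOR 0 XOR 0 = 2.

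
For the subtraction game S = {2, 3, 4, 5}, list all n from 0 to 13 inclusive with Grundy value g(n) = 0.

0, 1, 7, 8

Compute g(0), g(1), … for moves {2, 3, 4, 5}:
k:     0  1  2  3  4  5  6  7  8  9 10 11 12 13
g(k):  0  0  1  1  2  2  3  0  0  1  1  2  2  3
The P-positions (g = 0) in 0..13 are 0, 1, 7, 8.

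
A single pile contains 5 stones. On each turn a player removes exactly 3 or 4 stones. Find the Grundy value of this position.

1

Grundy values for subtraction set {3, 4}:
g(0) = mex{} = 0
g(1) = mex{} = 0
g(2) = mex{} = 0
g(3) = mex{0} = 1
g(4) = mex{0} = 1
g(5) = mex{0} = 1
So g(5) = 1.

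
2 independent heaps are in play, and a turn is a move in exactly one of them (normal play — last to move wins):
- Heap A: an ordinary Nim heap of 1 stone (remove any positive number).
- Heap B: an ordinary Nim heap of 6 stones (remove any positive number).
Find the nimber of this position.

Heap A is a plain Nim heap of size 1, so its Grundy value is 1.
Heap B is a plain Nim heap of size 6, so its Grundy value is 6.
By the Sprague-Grundy theorem, the Grundy value of a sum of independent games is the XOR of the component values.
Combined value = 1 XOR 6 = 7.

7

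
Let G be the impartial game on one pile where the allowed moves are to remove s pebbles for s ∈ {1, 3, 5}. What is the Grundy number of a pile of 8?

0

Compute g(0), g(1), … for moves {1, 3, 5}:
k:     0  1  2  3  4  5  6  7  8
g(k):  0  1  0  1  0  1  0  1  0
So g(8) = 0.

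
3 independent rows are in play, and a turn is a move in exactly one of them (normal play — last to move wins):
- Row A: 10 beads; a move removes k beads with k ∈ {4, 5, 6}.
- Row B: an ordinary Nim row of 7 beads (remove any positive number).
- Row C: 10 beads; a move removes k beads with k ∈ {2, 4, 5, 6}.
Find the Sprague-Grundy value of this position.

Build the Grundy sequence for row A with g(k) = mex{g(k−s) : s ∈ {4, 5, 6}, s ≤ k}:
g(0) = mex{} = 0
g(1) = mex{} = 0
g(2) = mex{} = 0
g(3) = mex{} = 0
g(4) = mex{0} = 1
g(5) = mex{0} = 1
g(6) = mex{0} = 1
g(7) = mex{0} = 1
g(8) = mex{0,1} = 2
g(9) = mex{0,1} = 2
g(10) = mex{1} = 0
So g(10) = 0.
Row B is a plain Nim row of size 7, so its Grundy value is 7.
For row C, compute g(0), g(1), … with moves {2, 4, 5, 6}:
k:     0  1  2  3  4  5  6  7  8  9 10
g(k):  0  0  1  1  2  2  3  3  0  0  1
So g(10) = 1.
The value of a disjunctive sum is the nim-sum of the parts.
Combined value = 0 XOR 7 XOR 1 = 6.

6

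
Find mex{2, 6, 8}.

0

0 is not in the set, so the mex is 0.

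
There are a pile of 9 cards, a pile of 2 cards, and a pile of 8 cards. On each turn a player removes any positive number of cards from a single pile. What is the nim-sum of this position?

Nim-sum: 9 XOR 2 XOR 8 = 3.

3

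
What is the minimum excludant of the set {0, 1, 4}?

2

The values 0, 1 are all present; 2 is the first non-negative integer missing from the set.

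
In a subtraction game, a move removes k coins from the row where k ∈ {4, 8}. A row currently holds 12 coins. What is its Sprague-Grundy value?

Build the Grundy sequence with g(k) = mex{g(k−s) : s ∈ {4, 8}, s ≤ k}:
g(0) = mex{} = 0
g(1) = mex{} = 0
g(2) = mex{} = 0
g(3) = mex{} = 0
g(4) = mex{0} = 1
g(5) = mex{0} = 1
g(6) = mex{0} = 1
g(7) = mex{0} = 1
g(8) = mex{0,1} = 2
g(9) = mex{0,1} = 2
g(10) = mex{0,1} = 2
g(11) = mex{0,1} = 2
g(12) = mex{1,2} = 0
So g(12) = 0.

0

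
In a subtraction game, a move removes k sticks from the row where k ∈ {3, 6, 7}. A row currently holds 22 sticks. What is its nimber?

Grundy values for subtraction set {3, 6, 7}:
k:     0  1  2  3  4  5  6  7  8  9 10 11 12 13 14 15 16 17 18 19 20 21 22
g(k):  0  0  0  1  1  1  2  2  2  3  0  0  0  1  1  1  2  2  2  3  0  0  0
So g(22) = 0.

0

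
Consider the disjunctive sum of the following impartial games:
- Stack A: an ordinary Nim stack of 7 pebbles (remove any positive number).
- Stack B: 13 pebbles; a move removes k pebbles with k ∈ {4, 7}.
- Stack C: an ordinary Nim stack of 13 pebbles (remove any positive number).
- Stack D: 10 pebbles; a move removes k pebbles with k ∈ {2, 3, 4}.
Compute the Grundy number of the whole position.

8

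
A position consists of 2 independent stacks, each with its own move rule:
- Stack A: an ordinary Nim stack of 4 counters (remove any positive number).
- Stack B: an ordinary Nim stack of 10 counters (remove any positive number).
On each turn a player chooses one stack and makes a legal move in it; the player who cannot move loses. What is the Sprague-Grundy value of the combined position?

14

Stack A is a plain Nim stack of size 4, so its Grundy value is 4.
Stack B is a plain Nim stack of size 10, so its Grundy value is 10.
The value of a disjunctive sum is the nim-sum of the parts.
Combined value = 4 ⊕ 10 = 14.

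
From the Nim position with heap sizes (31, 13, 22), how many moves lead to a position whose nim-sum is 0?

In binary:
  11111  (31)
  01101  (13)
  10110  (22)
  -----
  00100  (4)
The overall nim-sum is X = 4. A heap of size p has a winning move iff p XOR X < p (reduce it to p XOR X).
  31: 31 XOR 4 = 27 < 31 — winning move (to 27).
  13: 13 XOR 4 = 9 < 13 — winning move (to 9).
  22: 22 XOR 4 = 18 < 22 — winning move (to 18).
That gives 3 winning moves.

3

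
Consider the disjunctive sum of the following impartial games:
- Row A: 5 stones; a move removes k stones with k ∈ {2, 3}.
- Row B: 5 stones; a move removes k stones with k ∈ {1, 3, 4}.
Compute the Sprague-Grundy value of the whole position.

3

Grundy values for row A (subtraction set {2, 3}):
g(0) = mex{} = 0
g(1) = mex{} = 0
g(2) = mex{0} = 1
g(3) = mex{0} = 1
g(4) = mex{0,1} = 2
g(5) = mex{1} = 0
So g(5) = 0.
Grundy values for row B (subtraction set {1, 3, 4}):
g(0) = mex{} = 0
g(1) = mex{0} = 1
g(2) = mex{1} = 0
g(3) = mex{0} = 1
g(4) = mex{0,1} = 2
g(5) = mex{0,1,2} = 3
So g(5) = 3.
By the Sprague-Grundy theorem, the Grundy value of a sum of independent games is the XOR of the component values.
Combined value = 0 ⊕ 3 = 3.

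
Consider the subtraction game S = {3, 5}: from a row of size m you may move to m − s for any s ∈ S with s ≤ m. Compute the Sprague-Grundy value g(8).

Grundy values for subtraction set {3, 5}:
k:     0  1  2  3  4  5  6  7  8
g(k):  0  0  0  1  1  1  2  2  0
So g(8) = 0.

0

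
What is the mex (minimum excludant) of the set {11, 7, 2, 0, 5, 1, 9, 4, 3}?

6

The values 0, 1, 2, 3, 4, 5 are all present; 6 is the first non-negative integer missing from the set.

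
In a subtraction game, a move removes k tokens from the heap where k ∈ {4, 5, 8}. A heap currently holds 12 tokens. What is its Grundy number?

0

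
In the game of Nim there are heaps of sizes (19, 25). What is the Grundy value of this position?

Nim-sum: 19 ^ 25 = 10.

10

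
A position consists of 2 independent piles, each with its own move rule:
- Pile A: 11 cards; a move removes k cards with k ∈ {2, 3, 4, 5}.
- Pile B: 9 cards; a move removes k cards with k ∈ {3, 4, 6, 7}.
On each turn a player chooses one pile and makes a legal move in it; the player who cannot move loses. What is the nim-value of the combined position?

1

Build the Grundy sequence for pile A with g(k) = mex{g(k−s) : s ∈ {2, 3, 4, 5}, s ≤ k}:
k:     0  1  2  3  4  5  6  7  8  9 10 11
g(k):  0  0  1  1  2  2  3  0  0  1  1  2
So g(11) = 2.
Grundy values for pile B (subtraction set {3, 4, 6, 7}):
k:     0  1  2  3  4  5  6  7  8  9
g(k):  0  0  0  1  1  1  2  2  2  3
So g(9) = 3.
The value of a disjunctive sum is the nim-sum of the parts.
Combined value = 2 ⊕ 3 = 1.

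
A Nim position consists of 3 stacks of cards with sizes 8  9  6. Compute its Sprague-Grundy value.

7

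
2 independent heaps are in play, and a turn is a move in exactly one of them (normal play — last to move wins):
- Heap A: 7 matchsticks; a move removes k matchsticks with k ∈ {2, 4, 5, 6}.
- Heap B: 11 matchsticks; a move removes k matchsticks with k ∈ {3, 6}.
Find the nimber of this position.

3

Grundy values for heap A (subtraction set {2, 4, 5, 6}):
g(0) = mex{} = 0
g(1) = mex{} = 0
g(2) = mex{0} = 1
g(3) = mex{0} = 1
g(4) = mex{0,1} = 2
g(5) = mex{0,1} = 2
g(6) = mex{0,1,2} = 3
g(7) = mex{0,1,2} = 3
So g(7) = 3.
For heap B, compute g(0), g(1), … with moves {3, 6}:
k:     0  1  2  3  4  5  6  7  8  9 10 11
g(k):  0  0  0  1  1  1  2  2  2  0  0  0
So g(11) = 0.
The value of a disjunctive sum is the nim-sum of the parts.
Combined value = 3 ⊕ 0 = 3.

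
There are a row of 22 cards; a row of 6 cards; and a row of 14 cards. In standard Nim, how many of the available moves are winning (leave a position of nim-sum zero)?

Compute the nim-sum pairwise:
22 ⊕ 6 = 16
16 ⊕ 14 = 30
The overall nim-sum is X = 30. A row of size p has a winning move iff p XOR X < p (reduce it to p XOR X).
  22: 22 XOR 30 = 8 < 22 — winning move (to 8).
  6: 6 XOR 30 = 24 ≥ 6 — no move.
  14: 14 XOR 30 = 16 ≥ 14 — no move.
That gives 1 winning move.

1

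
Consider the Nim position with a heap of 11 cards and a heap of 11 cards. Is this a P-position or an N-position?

Nim-sum: 11 XOR 11 = 0.
The nim-sum is 0, so this is a P-position: the player to move is in a losing position under optimal play.

P-position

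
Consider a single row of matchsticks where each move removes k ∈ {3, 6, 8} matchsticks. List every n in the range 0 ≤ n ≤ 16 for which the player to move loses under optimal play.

0, 1, 2, 11, 12, 13

Compute g(0), g(1), … for moves {3, 6, 8}:
k:     0  1  2  3  4  5  6  7  8  9 10 11 12 13 14 15 16
g(k):  0  0  0  1  1  1  2  2  2  3  3  0  0  0  1  1  1
The P-positions (g = 0) in 0..16 are 0, 1, 2, 11, 12, 13.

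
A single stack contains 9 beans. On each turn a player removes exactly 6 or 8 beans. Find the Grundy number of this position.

1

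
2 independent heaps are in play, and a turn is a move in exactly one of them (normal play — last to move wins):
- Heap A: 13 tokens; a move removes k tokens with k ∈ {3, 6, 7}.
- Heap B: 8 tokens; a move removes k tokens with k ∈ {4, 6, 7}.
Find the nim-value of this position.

3

Grundy values for heap A (subtraction set {3, 6, 7}):
k:     0  1  2  3  4  5  6  7  8  9 10 11 12 13
g(k):  0  0  0  1  1  1  2  2  2  3  0  0  0  1
So g(13) = 1.
For heap B, compute g(0), g(1), … with moves {4, 6, 7}:
g(0) = mex{} = 0
g(1) = mex{} = 0
g(2) = mex{} = 0
g(3) = mex{} = 0
g(4) = mex{0} = 1
g(5) = mex{0} = 1
g(6) = mex{0} = 1
g(7) = mex{0} = 1
g(8) = mex{0,1} = 2
So g(8) = 2.
By the Sprague-Grundy theorem, the Grundy value of a sum of independent games is the XOR of the component values.
Combined value = 1 XOR 2 = 3.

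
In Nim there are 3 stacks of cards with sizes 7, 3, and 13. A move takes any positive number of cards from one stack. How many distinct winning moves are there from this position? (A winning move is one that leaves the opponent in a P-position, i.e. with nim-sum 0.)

1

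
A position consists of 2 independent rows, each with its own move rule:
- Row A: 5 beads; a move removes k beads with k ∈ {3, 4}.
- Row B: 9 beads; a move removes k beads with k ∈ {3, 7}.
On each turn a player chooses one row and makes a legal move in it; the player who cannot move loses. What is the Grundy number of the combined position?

Build the Grundy sequence for row A with g(k) = mex{g(k−s) : s ∈ {3, 4}, s ≤ k}:
k:     0  1  2  3  4  5
g(k):  0  0  0  1  1  1
So g(5) = 1.
Grundy values for row B (subtraction set {3, 7}):
g(0) = mex{} = 0
g(1) = mex{} = 0
g(2) = mex{} = 0
g(3) = mex{0} = 1
g(4) = mex{0} = 1
g(5) = mex{0} = 1
g(6) = mex{1} = 0
g(7) = mex{0,1} = 2
g(8) = mex{0,1} = 2
g(9) = mex{0} = 1
So g(9) = 1.
The value of a disjunctive sum is the nim-sum of the parts.
Combined value = 1 ⊕ 1 = 0.

0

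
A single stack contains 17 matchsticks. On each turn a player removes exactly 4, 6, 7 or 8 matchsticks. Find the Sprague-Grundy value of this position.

1

Grundy values for subtraction set {4, 6, 7, 8}:
k:     0  1  2  3  4  5  6  7  8  9 10 11 12 13 14 15 16 17
g(k):  0  0  0  0  1  1  1  1  2  2  2  2  0  0  0  0  1  1
So g(17) = 1.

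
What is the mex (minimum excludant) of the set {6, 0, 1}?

2

The values 0, 1 are all present; 2 is the first non-negative integer missing from the set.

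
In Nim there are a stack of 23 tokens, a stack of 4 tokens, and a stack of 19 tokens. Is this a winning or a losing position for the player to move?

Losing position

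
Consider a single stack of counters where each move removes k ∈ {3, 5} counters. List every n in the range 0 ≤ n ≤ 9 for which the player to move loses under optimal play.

0, 1, 2, 8, 9

Build the Grundy sequence with g(k) = mex{g(k−s) : s ∈ {3, 5}, s ≤ k}:
k:     0  1  2  3  4  5  6  7  8  9
g(k):  0  0  0  1  1  1  2  2  0  0
The P-positions (g = 0) in 0..9 are 0, 1, 2, 8, 9.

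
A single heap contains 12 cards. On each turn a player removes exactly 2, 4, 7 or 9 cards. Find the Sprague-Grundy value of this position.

Build the Grundy sequence with g(k) = mex{g(k−s) : s ∈ {2, 4, 7, 9}, s ≤ k}:
g(0) = mex{} = 0
g(1) = mex{} = 0
g(2) = mex{0} = 1
g(3) = mex{0} = 1
g(4) = mex{0,1} = 2
g(5) = mex{0,1} = 2
g(6) = mex{1,2} = 0
g(7) = mex{0,1,2} = 3
g(8) = mex{0,2} = 1
g(9) = mex{0,1,2,3} = 4
g(10) = mex{0,1} = 2
g(11) = mex{1,2,3,4} = 0
g(12) = mex{1,2} = 0
So g(12) = 0.

0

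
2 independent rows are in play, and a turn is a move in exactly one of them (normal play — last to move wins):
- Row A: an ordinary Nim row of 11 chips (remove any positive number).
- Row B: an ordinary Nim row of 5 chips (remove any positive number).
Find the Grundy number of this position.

14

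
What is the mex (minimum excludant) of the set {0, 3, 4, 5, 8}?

0 is in the set but 1 is not, so the mex is 1.

1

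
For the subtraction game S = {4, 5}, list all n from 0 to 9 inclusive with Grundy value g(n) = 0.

0, 1, 2, 3, 9

Build the Grundy sequence with g(k) = mex{g(k−s) : s ∈ {4, 5}, s ≤ k}:
g(0) = mex{} = 0
g(1) = mex{} = 0
g(2) = mex{} = 0
g(3) = mex{} = 0
g(4) = mex{0} = 1
g(5) = mex{0} = 1
g(6) = mex{0} = 1
g(7) = mex{0} = 1
g(8) = mex{0,1} = 2
g(9) = mex{1} = 0
The P-positions (g = 0) in 0..9 are 0, 1, 2, 3, 9.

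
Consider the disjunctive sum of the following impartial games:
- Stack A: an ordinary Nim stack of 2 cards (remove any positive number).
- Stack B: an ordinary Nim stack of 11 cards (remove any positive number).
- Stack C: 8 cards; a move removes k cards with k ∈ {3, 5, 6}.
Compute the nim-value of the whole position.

11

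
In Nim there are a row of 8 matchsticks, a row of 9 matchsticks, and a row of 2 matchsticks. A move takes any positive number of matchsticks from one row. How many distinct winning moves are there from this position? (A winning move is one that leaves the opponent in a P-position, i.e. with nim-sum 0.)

1

Write each in binary and XOR column by column:
  1000  (8)
  1001  (9)
  0010  (2)
  ----
  0011  (3)
The overall nim-sum is X = 3. A row of size p has a winning move iff p XOR X < p (reduce it to p XOR X).
  8: 8 XOR 3 = 11 ≥ 8 — no move.
  9: 9 XOR 3 = 10 ≥ 9 — no move.
  2: 2 XOR 3 = 1 < 2 — winning move (to 1).
That gives 1 winning move.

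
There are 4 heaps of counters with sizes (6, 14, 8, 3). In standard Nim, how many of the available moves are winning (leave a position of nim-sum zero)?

Compute the nim-sum pairwise:
6 ^ 14 = 8
8 ^ 8 = 0
0 ^ 3 = 3
The overall nim-sum is X = 3. A heap of size p has a winning move iff p XOR X < p (reduce it to p XOR X).
  6: 6 XOR 3 = 5 < 6 — winning move (to 5).
  14: 14 XOR 3 = 13 < 14 — winning move (to 13).
  8: 8 XOR 3 = 11 ≥ 8 — no move.
  3: 3 XOR 3 = 0 < 3 — winning move (to 0).
That gives 3 winning moves.

3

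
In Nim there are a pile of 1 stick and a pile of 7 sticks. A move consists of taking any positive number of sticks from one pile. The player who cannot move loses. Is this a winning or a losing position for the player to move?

Winning position

Nim-sum: 1 ^ 7 = 6.
The nim-sum is 6 ≠ 0, so this is an N-position: the player to move can win.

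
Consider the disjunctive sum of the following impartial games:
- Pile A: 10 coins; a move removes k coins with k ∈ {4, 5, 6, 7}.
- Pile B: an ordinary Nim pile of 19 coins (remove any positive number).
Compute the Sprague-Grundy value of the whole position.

17

Build the Grundy sequence for pile A with g(k) = mex{g(k−s) : s ∈ {4, 5, 6, 7}, s ≤ k}:
k:     0  1  2  3  4  5  6  7  8  9 10
g(k):  0  0  0  0  1  1  1  1  2  2  2
So g(10) = 2.
Pile B is a plain Nim pile of size 19, so its Grundy value is 19.
By the Sprague-Grundy theorem, the Grundy value of a sum of independent games is the XOR of the component values.
Combined value = 2 XOR 19 = 17.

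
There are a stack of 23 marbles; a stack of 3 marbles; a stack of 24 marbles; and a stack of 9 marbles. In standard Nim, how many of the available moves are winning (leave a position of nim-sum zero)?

1

Compute the nim-sum pairwise:
23 ^ 3 = 20
20 ^ 24 = 12
12 ^ 9 = 5
The overall nim-sum is X = 5. A stack of size p has a winning move iff p XOR X < p (reduce it to p XOR X).
  23: 23 XOR 5 = 18 < 23 — winning move (to 18).
  3: 3 XOR 5 = 6 ≥ 3 — no move.
  24: 24 XOR 5 = 29 ≥ 24 — no move.
  9: 9 XOR 5 = 12 ≥ 9 — no move.
That gives 1 winning move.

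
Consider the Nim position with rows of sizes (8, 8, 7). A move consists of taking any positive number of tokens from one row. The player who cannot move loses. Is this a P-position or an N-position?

N-position

Compute the nim-sum pairwise:
8 ⊕ 8 = 0
0 ⊕ 7 = 7
The nim-sum is 7 ≠ 0, so this is an N-position: the player to move can win.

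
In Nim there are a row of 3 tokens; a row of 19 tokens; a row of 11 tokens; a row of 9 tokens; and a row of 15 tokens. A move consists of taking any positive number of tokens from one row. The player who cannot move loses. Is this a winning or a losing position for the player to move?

Compute the nim-sum pairwise:
3 XOR 19 = 16
16 XOR 11 = 27
27 XOR 9 = 18
18 XOR 15 = 29
The nim-sum is 29 ≠ 0, so this is an N-position: the player to move can win.

Winning position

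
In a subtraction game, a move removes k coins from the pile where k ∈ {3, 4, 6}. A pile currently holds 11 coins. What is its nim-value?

Build the Grundy sequence with g(k) = mex{g(k−s) : s ∈ {3, 4, 6}, s ≤ k}:
g(0) = mex{} = 0
g(1) = mex{} = 0
g(2) = mex{} = 0
g(3) = mex{0} = 1
g(4) = mex{0} = 1
g(5) = mex{0} = 1
g(6) = mex{0,1} = 2
g(7) = mex{0,1} = 2
g(8) = mex{0,1} = 2
g(9) = mex{1,2} = 0
g(10) = mex{1,2} = 0
g(11) = mex{1,2} = 0
So g(11) = 0.

0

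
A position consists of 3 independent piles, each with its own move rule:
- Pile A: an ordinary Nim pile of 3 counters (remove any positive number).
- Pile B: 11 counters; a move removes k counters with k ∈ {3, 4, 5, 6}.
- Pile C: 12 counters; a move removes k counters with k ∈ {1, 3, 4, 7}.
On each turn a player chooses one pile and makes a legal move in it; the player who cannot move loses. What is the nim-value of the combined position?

Pile A is a plain Nim pile of size 3, so its Grundy value is 3.
Grundy values for pile B (subtraction set {3, 4, 5, 6}):
k:     0  1  2  3  4  5  6  7  8  9 10 11
g(k):  0  0  0  1  1  1  2  2  2  0  0  0
So g(11) = 0.
Grundy values for pile C (subtraction set {1, 3, 4, 7}):
k:     0  1  2  3  4  5  6  7  8  9 10 11 12
g(k):  0  1  0  1  2  3  2  3  0  1  0  1  2
So g(12) = 2.
By the Sprague-Grundy theorem, the Grundy value of a sum of independent games is the XOR of the component values.
Combined value = 3 ⊕ 0 ⊕ 2 = 1.

1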